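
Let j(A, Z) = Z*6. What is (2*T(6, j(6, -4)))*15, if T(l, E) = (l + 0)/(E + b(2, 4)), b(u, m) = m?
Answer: -9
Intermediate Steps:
j(A, Z) = 6*Z
T(l, E) = l/(4 + E) (T(l, E) = (l + 0)/(E + 4) = l/(4 + E))
(2*T(6, j(6, -4)))*15 = (2*(6/(4 + 6*(-4))))*15 = (2*(6/(4 - 24)))*15 = (2*(6/(-20)))*15 = (2*(6*(-1/20)))*15 = (2*(-3/10))*15 = -⅗*15 = -9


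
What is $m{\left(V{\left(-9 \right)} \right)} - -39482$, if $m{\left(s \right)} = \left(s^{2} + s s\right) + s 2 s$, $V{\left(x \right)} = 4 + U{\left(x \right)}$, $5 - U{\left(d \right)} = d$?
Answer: $40778$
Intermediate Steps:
$U{\left(d \right)} = 5 - d$
$V{\left(x \right)} = 9 - x$ ($V{\left(x \right)} = 4 - \left(-5 + x\right) = 9 - x$)
$m{\left(s \right)} = 4 s^{2}$ ($m{\left(s \right)} = \left(s^{2} + s^{2}\right) + 2 s s = 2 s^{2} + 2 s^{2} = 4 s^{2}$)
$m{\left(V{\left(-9 \right)} \right)} - -39482 = 4 \left(9 - -9\right)^{2} - -39482 = 4 \left(9 + 9\right)^{2} + 39482 = 4 \cdot 18^{2} + 39482 = 4 \cdot 324 + 39482 = 1296 + 39482 = 40778$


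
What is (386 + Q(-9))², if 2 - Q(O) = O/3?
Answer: 152881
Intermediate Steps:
Q(O) = 2 - O/3
(386 + Q(-9))² = (386 + (2 - ⅓*(-9)))² = (386 + (2 + 3))² = (386 + 5)² = 391² = 152881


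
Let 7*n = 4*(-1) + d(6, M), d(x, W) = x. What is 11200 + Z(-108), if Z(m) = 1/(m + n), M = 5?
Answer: 8444793/754 ≈ 11200.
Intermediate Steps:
n = 2/7 (n = (4*(-1) + 6)/7 = (-4 + 6)/7 = (1/7)*2 = 2/7 ≈ 0.28571)
Z(m) = 1/(2/7 + m) (Z(m) = 1/(m + 2/7) = 1/(2/7 + m))
11200 + Z(-108) = 11200 + 7/(2 + 7*(-108)) = 11200 + 7/(2 - 756) = 11200 + 7/(-754) = 11200 + 7*(-1/754) = 11200 - 7/754 = 8444793/754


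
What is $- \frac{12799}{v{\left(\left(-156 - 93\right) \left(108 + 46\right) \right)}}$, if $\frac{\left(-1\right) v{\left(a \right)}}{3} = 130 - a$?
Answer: $\frac{12799}{115428} \approx 0.11088$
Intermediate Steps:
$v{\left(a \right)} = -390 + 3 a$ ($v{\left(a \right)} = - 3 \left(130 - a\right) = -390 + 3 a$)
$- \frac{12799}{v{\left(\left(-156 - 93\right) \left(108 + 46\right) \right)}} = - \frac{12799}{-390 + 3 \left(-156 - 93\right) \left(108 + 46\right)} = - \frac{12799}{-390 + 3 \left(\left(-249\right) 154\right)} = - \frac{12799}{-390 + 3 \left(-38346\right)} = - \frac{12799}{-390 - 115038} = - \frac{12799}{-115428} = \left(-12799\right) \left(- \frac{1}{115428}\right) = \frac{12799}{115428}$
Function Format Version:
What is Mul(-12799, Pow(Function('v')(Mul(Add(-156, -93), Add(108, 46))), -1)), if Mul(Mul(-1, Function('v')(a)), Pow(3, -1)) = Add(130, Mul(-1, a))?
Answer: Rational(12799, 115428) ≈ 0.11088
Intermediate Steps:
Function('v')(a) = Add(-390, Mul(3, a)) (Function('v')(a) = Mul(-3, Add(130, Mul(-1, a))) = Add(-390, Mul(3, a)))
Mul(-12799, Pow(Function('v')(Mul(Add(-156, -93), Add(108, 46))), -1)) = Mul(-12799, Pow(Add(-390, Mul(3, Mul(Add(-156, -93), Add(108, 46)))), -1)) = Mul(-12799, Pow(Add(-390, Mul(3, Mul(-249, 154))), -1)) = Mul(-12799, Pow(Add(-390, Mul(3, -38346)), -1)) = Mul(-12799, Pow(Add(-390, -115038), -1)) = Mul(-12799, Pow(-115428, -1)) = Mul(-12799, Rational(-1, 115428)) = Rational(12799, 115428)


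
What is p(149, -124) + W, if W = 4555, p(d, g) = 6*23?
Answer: 4693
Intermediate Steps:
p(d, g) = 138
p(149, -124) + W = 138 + 4555 = 4693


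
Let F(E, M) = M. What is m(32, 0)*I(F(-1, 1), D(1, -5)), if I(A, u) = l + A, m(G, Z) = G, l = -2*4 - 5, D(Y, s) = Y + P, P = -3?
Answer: -384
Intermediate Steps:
D(Y, s) = -3 + Y (D(Y, s) = Y - 3 = -3 + Y)
l = -13 (l = -8 - 5 = -13)
I(A, u) = -13 + A
m(32, 0)*I(F(-1, 1), D(1, -5)) = 32*(-13 + 1) = 32*(-12) = -384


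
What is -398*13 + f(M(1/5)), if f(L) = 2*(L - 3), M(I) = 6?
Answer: -5168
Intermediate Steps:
f(L) = -6 + 2*L (f(L) = 2*(-3 + L) = -6 + 2*L)
-398*13 + f(M(1/5)) = -398*13 + (-6 + 2*6) = -5174 + (-6 + 12) = -5174 + 6 = -5168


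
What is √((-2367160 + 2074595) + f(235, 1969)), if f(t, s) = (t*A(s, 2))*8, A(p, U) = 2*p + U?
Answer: 9*√87835 ≈ 2667.3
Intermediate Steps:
A(p, U) = U + 2*p
f(t, s) = 8*t*(2 + 2*s) (f(t, s) = (t*(2 + 2*s))*8 = 8*t*(2 + 2*s))
√((-2367160 + 2074595) + f(235, 1969)) = √((-2367160 + 2074595) + 16*235*(1 + 1969)) = √(-292565 + 16*235*1970) = √(-292565 + 7407200) = √7114635 = 9*√87835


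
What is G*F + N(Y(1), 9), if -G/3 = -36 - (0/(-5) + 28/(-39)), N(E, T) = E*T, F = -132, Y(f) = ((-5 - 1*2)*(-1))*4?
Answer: -178356/13 ≈ -13720.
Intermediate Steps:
Y(f) = 28 (Y(f) = ((-5 - 2)*(-1))*4 = -7*(-1)*4 = 7*4 = 28)
G = 1376/13 (G = -3*(-36 - (0/(-5) + 28/(-39))) = -3*(-36 - (0*(-⅕) + 28*(-1/39))) = -3*(-36 - (0 - 28/39)) = -3*(-36 - 1*(-28/39)) = -3*(-36 + 28/39) = -3*(-1376/39) = 1376/13 ≈ 105.85)
G*F + N(Y(1), 9) = (1376/13)*(-132) + 28*9 = -181632/13 + 252 = -178356/13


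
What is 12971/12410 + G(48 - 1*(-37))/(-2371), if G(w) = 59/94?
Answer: 42502448/40674505 ≈ 1.0449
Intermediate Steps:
G(w) = 59/94 (G(w) = 59*(1/94) = 59/94)
12971/12410 + G(48 - 1*(-37))/(-2371) = 12971/12410 + (59/94)/(-2371) = 12971*(1/12410) + (59/94)*(-1/2371) = 763/730 - 59/222874 = 42502448/40674505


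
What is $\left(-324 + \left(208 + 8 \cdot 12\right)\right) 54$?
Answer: $-1080$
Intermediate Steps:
$\left(-324 + \left(208 + 8 \cdot 12\right)\right) 54 = \left(-324 + \left(208 + 96\right)\right) 54 = \left(-324 + 304\right) 54 = \left(-20\right) 54 = -1080$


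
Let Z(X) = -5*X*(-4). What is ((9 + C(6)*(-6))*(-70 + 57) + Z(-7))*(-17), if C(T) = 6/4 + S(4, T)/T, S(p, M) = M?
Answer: 1054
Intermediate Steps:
Z(X) = 20*X
C(T) = 5/2 (C(T) = 6/4 + T/T = 6*(1/4) + 1 = 3/2 + 1 = 5/2)
((9 + C(6)*(-6))*(-70 + 57) + Z(-7))*(-17) = ((9 + (5/2)*(-6))*(-70 + 57) + 20*(-7))*(-17) = ((9 - 15)*(-13) - 140)*(-17) = (-6*(-13) - 140)*(-17) = (78 - 140)*(-17) = -62*(-17) = 1054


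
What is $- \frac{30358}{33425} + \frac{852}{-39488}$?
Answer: $- \frac{306813701}{329971600} \approx -0.92982$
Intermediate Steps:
$- \frac{30358}{33425} + \frac{852}{-39488} = \left(-30358\right) \frac{1}{33425} + 852 \left(- \frac{1}{39488}\right) = - \frac{30358}{33425} - \frac{213}{9872} = - \frac{306813701}{329971600}$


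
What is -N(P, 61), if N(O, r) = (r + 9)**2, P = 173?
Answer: -4900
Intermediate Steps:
N(O, r) = (9 + r)**2
-N(P, 61) = -(9 + 61)**2 = -1*70**2 = -1*4900 = -4900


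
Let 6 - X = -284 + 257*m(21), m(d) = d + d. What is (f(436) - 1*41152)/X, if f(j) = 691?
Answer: 40461/10504 ≈ 3.8520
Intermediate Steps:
m(d) = 2*d
X = -10504 (X = 6 - (-284 + 257*(2*21)) = 6 - (-284 + 257*42) = 6 - (-284 + 10794) = 6 - 1*10510 = 6 - 10510 = -10504)
(f(436) - 1*41152)/X = (691 - 1*41152)/(-10504) = (691 - 41152)*(-1/10504) = -40461*(-1/10504) = 40461/10504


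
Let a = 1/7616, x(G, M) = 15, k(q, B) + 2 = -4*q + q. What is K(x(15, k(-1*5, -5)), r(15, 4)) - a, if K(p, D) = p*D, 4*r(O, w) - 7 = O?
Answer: 628319/7616 ≈ 82.500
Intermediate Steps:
r(O, w) = 7/4 + O/4
k(q, B) = -2 - 3*q (k(q, B) = -2 + (-4*q + q) = -2 - 3*q)
a = 1/7616 ≈ 0.00013130
K(p, D) = D*p
K(x(15, k(-1*5, -5)), r(15, 4)) - a = (7/4 + (¼)*15)*15 - 1*1/7616 = (7/4 + 15/4)*15 - 1/7616 = (11/2)*15 - 1/7616 = 165/2 - 1/7616 = 628319/7616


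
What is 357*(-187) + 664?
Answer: -66095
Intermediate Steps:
357*(-187) + 664 = -66759 + 664 = -66095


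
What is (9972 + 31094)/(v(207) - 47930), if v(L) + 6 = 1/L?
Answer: -8500662/9922751 ≈ -0.85668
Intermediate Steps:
v(L) = -6 + 1/L
(9972 + 31094)/(v(207) - 47930) = (9972 + 31094)/((-6 + 1/207) - 47930) = 41066/((-6 + 1/207) - 47930) = 41066/(-1241/207 - 47930) = 41066/(-9922751/207) = 41066*(-207/9922751) = -8500662/9922751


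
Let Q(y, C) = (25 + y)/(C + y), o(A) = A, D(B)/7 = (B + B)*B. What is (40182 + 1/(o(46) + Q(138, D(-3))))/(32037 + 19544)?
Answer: 494520138/634807367 ≈ 0.77901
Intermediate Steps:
D(B) = 14*B² (D(B) = 7*((B + B)*B) = 7*((2*B)*B) = 7*(2*B²) = 14*B²)
Q(y, C) = (25 + y)/(C + y)
(40182 + 1/(o(46) + Q(138, D(-3))))/(32037 + 19544) = (40182 + 1/(46 + (25 + 138)/(14*(-3)² + 138)))/(32037 + 19544) = (40182 + 1/(46 + 163/(14*9 + 138)))/51581 = (40182 + 1/(46 + 163/(126 + 138)))*(1/51581) = (40182 + 1/(46 + 163/264))*(1/51581) = (40182 + 1/(12307/264))*(1/51581) = (40182 + 264/12307)*(1/51581) = (494520138/12307)*(1/51581) = 494520138/634807367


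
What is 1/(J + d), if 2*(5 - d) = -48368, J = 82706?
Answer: 1/106895 ≈ 9.3550e-6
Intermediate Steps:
d = 24189 (d = 5 - ½*(-48368) = 5 + 24184 = 24189)
1/(J + d) = 1/(82706 + 24189) = 1/106895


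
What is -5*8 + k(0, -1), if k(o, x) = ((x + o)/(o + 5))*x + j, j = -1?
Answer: -204/5 ≈ -40.800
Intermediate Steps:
k(o, x) = -1 + x*(o + x)/(5 + o) (k(o, x) = ((x + o)/(o + 5))*x - 1 = ((o + x)/(5 + o))*x - 1 = x*(o + x)/(5 + o) - 1 = -1 + x*(o + x)/(5 + o))
-5*8 + k(0, -1) = -5*8 + (-5 + (-1)² - 1*0 + 0*(-1))/(5 + 0) = -40 + (-5 + 1 + 0 + 0)/5 = -40 + (⅕)*(-4) = -40 - ⅘ = -204/5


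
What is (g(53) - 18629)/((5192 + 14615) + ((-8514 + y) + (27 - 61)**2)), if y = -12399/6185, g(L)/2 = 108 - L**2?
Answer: -148631735/76984666 ≈ -1.9307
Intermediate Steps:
g(L) = 216 - 2*L**2 (g(L) = 2*(108 - L**2) = 216 - 2*L**2)
y = -12399/6185 (y = -12399*1/6185 = -12399/6185 ≈ -2.0047)
(g(53) - 18629)/((5192 + 14615) + ((-8514 + y) + (27 - 61)**2)) = ((216 - 2*53**2) - 18629)/((5192 + 14615) + ((-8514 - 12399/6185) + (27 - 61)**2)) = ((216 - 2*2809) - 18629)/(19807 + (-52671489/6185 + (-34)**2)) = ((216 - 5618) - 18629)/(19807 + (-52671489/6185 + 1156)) = (-5402 - 18629)/(19807 - 45521629/6185) = -24031/76984666/6185 = -24031*6185/76984666 = -148631735/76984666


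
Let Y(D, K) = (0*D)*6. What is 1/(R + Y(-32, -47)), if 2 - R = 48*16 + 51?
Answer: -1/817 ≈ -0.0012240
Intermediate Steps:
Y(D, K) = 0 (Y(D, K) = 0*6 = 0)
R = -817 (R = 2 - (48*16 + 51) = 2 - (768 + 51) = 2 - 1*819 = 2 - 819 = -817)
1/(R + Y(-32, -47)) = 1/(-817 + 0) = 1/(-817) = -1/817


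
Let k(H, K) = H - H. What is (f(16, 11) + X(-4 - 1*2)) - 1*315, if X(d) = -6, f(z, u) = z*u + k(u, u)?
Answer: -145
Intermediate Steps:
k(H, K) = 0
f(z, u) = u*z (f(z, u) = z*u + 0 = u*z + 0 = u*z)
(f(16, 11) + X(-4 - 1*2)) - 1*315 = (11*16 - 6) - 1*315 = (176 - 6) - 315 = 170 - 315 = -145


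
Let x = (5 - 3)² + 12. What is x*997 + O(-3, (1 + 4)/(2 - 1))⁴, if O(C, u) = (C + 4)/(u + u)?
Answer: 159520001/10000 ≈ 15952.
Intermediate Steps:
O(C, u) = (4 + C)/(2*u) (O(C, u) = (4 + C)/((2*u)) = (4 + C)*(1/(2*u)) = (4 + C)/(2*u))
x = 16 (x = 2² + 12 = 4 + 12 = 16)
x*997 + O(-3, (1 + 4)/(2 - 1))⁴ = 16*997 + ((4 - 3)/(2*(((1 + 4)/(2 - 1)))))⁴ = 15952 + ((½)*1/(5/1))⁴ = 15952 + ((½)*1/(5*1))⁴ = 15952 + ((½)*1/5)⁴ = 15952 + ((½)*(⅕)*1)⁴ = 15952 + (⅒)⁴ = 15952 + 1/10000 = 159520001/10000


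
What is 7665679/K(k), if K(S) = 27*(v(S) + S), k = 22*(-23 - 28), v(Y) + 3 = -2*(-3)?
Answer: -7665679/30213 ≈ -253.72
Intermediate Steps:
v(Y) = 3 (v(Y) = -3 - 2*(-3) = -3 + 6 = 3)
k = -1122 (k = 22*(-51) = -1122)
K(S) = 81 + 27*S (K(S) = 27*(3 + S) = 81 + 27*S)
7665679/K(k) = 7665679/(81 + 27*(-1122)) = 7665679/(81 - 30294) = 7665679/(-30213) = 7665679*(-1/30213) = -7665679/30213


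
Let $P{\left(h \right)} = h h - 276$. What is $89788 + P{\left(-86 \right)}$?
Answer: $96908$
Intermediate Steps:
$P{\left(h \right)} = -276 + h^{2}$ ($P{\left(h \right)} = h^{2} - 276 = -276 + h^{2}$)
$89788 + P{\left(-86 \right)} = 89788 - \left(276 - \left(-86\right)^{2}\right) = 89788 + \left(-276 + 7396\right) = 89788 + 7120 = 96908$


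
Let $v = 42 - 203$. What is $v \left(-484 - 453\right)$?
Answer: $150857$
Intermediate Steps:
$v = -161$
$v \left(-484 - 453\right) = - 161 \left(-484 - 453\right) = \left(-161\right) \left(-937\right) = 150857$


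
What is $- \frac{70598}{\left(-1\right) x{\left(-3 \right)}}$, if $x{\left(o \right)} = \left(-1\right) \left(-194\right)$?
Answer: $\frac{35299}{97} \approx 363.91$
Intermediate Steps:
$x{\left(o \right)} = 194$
$- \frac{70598}{\left(-1\right) x{\left(-3 \right)}} = - \frac{70598}{\left(-1\right) 194} = - \frac{70598}{-194} = \left(-70598\right) \left(- \frac{1}{194}\right) = \frac{35299}{97}$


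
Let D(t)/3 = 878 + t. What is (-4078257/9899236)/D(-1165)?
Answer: 1359419/2841080732 ≈ 0.00047849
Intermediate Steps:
D(t) = 2634 + 3*t (D(t) = 3*(878 + t) = 2634 + 3*t)
(-4078257/9899236)/D(-1165) = (-4078257/9899236)/(2634 + 3*(-1165)) = (-4078257*1/9899236)/(2634 - 3495) = -4078257/9899236/(-861) = -4078257/9899236*(-1/861) = 1359419/2841080732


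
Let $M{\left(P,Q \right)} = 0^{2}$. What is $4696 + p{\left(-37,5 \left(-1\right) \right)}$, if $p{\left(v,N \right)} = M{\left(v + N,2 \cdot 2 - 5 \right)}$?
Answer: $4696$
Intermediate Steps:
$M{\left(P,Q \right)} = 0$
$p{\left(v,N \right)} = 0$
$4696 + p{\left(-37,5 \left(-1\right) \right)} = 4696 + 0 = 4696$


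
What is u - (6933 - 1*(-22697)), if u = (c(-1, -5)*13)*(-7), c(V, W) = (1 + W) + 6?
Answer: -29812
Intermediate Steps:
c(V, W) = 7 + W
u = -182 (u = ((7 - 5)*13)*(-7) = (2*13)*(-7) = 26*(-7) = -182)
u - (6933 - 1*(-22697)) = -182 - (6933 - 1*(-22697)) = -182 - (6933 + 22697) = -182 - 1*29630 = -182 - 29630 = -29812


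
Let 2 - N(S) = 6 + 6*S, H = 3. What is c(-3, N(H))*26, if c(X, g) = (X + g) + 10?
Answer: -390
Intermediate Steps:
N(S) = -4 - 6*S (N(S) = 2 - (6 + 6*S) = 2 + (-6 - 6*S) = -4 - 6*S)
c(X, g) = 10 + X + g
c(-3, N(H))*26 = (10 - 3 + (-4 - 6*3))*26 = (10 - 3 + (-4 - 18))*26 = (10 - 3 - 22)*26 = -15*26 = -390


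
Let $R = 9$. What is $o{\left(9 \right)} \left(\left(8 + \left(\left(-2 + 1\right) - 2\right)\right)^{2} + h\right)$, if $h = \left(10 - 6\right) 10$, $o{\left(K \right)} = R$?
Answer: $585$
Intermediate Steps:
$o{\left(K \right)} = 9$
$h = 40$ ($h = 4 \cdot 10 = 40$)
$o{\left(9 \right)} \left(\left(8 + \left(\left(-2 + 1\right) - 2\right)\right)^{2} + h\right) = 9 \left(\left(8 + \left(\left(-2 + 1\right) - 2\right)\right)^{2} + 40\right) = 9 \left(\left(8 - 3\right)^{2} + 40\right) = 9 \left(5^{2} + 40\right) = 9 \left(25 + 40\right) = 9 \cdot 65 = 585$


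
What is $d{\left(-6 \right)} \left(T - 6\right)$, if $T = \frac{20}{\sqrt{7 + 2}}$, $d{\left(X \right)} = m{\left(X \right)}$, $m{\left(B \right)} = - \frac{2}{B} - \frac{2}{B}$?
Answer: $\frac{4}{9} \approx 0.44444$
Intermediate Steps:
$m{\left(B \right)} = - \frac{4}{B}$
$d{\left(X \right)} = - \frac{4}{X}$
$T = \frac{20}{3}$ ($T = \frac{20}{\sqrt{9}} = \frac{20}{3} \approx 6.6667$)
$d{\left(-6 \right)} \left(T - 6\right) = - \frac{4}{-6} \left(\frac{20}{3} - 6\right) = \left(-4\right) \left(- \frac{1}{6}\right) \frac{2}{3} = \frac{2}{3} \cdot \frac{2}{3} = \frac{4}{9}$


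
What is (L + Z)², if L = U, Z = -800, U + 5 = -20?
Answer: 680625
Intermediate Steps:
U = -25 (U = -5 - 20 = -25)
L = -25
(L + Z)² = (-25 - 800)² = (-825)² = 680625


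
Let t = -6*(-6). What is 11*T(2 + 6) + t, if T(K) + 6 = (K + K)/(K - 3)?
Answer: 26/5 ≈ 5.2000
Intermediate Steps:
t = 36
T(K) = -6 + 2*K/(-3 + K) (T(K) = -6 + (K + K)/(K - 3) = -6 + (2*K)/(-3 + K) = -6 + 2*K/(-3 + K))
11*T(2 + 6) + t = 11*(2*(9 - 2*(2 + 6))/(-3 + (2 + 6))) + 36 = 11*(2*(9 - 2*8)/(-3 + 8)) + 36 = 11*(2*(9 - 16)/5) + 36 = 11*(2*(⅕)*(-7)) + 36 = 11*(-14/5) + 36 = -154/5 + 36 = 26/5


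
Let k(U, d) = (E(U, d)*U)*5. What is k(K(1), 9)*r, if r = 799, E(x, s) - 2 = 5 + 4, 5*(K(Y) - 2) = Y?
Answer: 96679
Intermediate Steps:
K(Y) = 2 + Y/5
E(x, s) = 11 (E(x, s) = 2 + (5 + 4) = 2 + 9 = 11)
k(U, d) = 55*U (k(U, d) = (11*U)*5 = 55*U)
k(K(1), 9)*r = (55*(2 + (⅕)*1))*799 = (55*(2 + ⅕))*799 = (55*(11/5))*799 = 121*799 = 96679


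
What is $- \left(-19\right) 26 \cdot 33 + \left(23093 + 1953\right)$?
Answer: $41348$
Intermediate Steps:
$- \left(-19\right) 26 \cdot 33 + \left(23093 + 1953\right) = - \left(-494\right) 33 + 25046 = \left(-1\right) \left(-16302\right) + 25046 = 16302 + 25046 = 41348$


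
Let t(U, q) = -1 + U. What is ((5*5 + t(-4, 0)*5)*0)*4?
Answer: 0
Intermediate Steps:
((5*5 + t(-4, 0)*5)*0)*4 = ((5*5 + (-1 - 4)*5)*0)*4 = ((25 - 5*5)*0)*4 = ((25 - 25)*0)*4 = (0*0)*4 = 0*4 = 0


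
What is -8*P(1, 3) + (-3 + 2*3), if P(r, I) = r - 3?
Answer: 19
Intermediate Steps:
P(r, I) = -3 + r
-8*P(1, 3) + (-3 + 2*3) = -8*(-3 + 1) + (-3 + 2*3) = -8*(-2) + (-3 + 6) = 16 + 3 = 19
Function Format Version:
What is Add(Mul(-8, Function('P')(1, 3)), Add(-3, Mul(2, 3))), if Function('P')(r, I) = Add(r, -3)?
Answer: 19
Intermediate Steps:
Function('P')(r, I) = Add(-3, r)
Add(Mul(-8, Function('P')(1, 3)), Add(-3, Mul(2, 3))) = Add(Mul(-8, Add(-3, 1)), Add(-3, Mul(2, 3))) = Add(Mul(-8, -2), Add(-3, 6)) = Add(16, 3) = 19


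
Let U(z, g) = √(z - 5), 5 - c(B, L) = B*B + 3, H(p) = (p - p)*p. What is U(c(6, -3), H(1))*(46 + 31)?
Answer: 77*I*√39 ≈ 480.86*I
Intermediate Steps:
H(p) = 0 (H(p) = 0*p = 0)
c(B, L) = 2 - B² (c(B, L) = 5 - (B*B + 3) = 5 - (B² + 3) = 5 - (3 + B²) = 5 + (-3 - B²) = 2 - B²)
U(z, g) = √(-5 + z)
U(c(6, -3), H(1))*(46 + 31) = √(-5 + (2 - 1*6²))*(46 + 31) = √(-5 + (2 - 1*36))*77 = √(-5 + (2 - 36))*77 = √(-5 - 34)*77 = √(-39)*77 = (I*√39)*77 = 77*I*√39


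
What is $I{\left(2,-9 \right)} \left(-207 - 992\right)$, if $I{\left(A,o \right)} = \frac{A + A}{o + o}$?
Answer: $\frac{2398}{9} \approx 266.44$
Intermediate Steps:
$I{\left(A,o \right)} = \frac{A}{o}$ ($I{\left(A,o \right)} = \frac{2 A}{2 o} = 2 A \frac{1}{2 o} = \frac{A}{o}$)
$I{\left(2,-9 \right)} \left(-207 - 992\right) = \frac{2}{-9} \left(-207 - 992\right) = 2 \left(- \frac{1}{9}\right) \left(-1199\right) = \left(- \frac{2}{9}\right) \left(-1199\right) = \frac{2398}{9}$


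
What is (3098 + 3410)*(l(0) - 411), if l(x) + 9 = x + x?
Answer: -2733360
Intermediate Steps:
l(x) = -9 + 2*x (l(x) = -9 + (x + x) = -9 + 2*x)
(3098 + 3410)*(l(0) - 411) = (3098 + 3410)*((-9 + 2*0) - 411) = 6508*((-9 + 0) - 411) = 6508*(-9 - 411) = 6508*(-420) = -2733360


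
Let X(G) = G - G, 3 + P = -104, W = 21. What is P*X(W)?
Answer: 0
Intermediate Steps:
P = -107 (P = -3 - 104 = -107)
X(G) = 0
P*X(W) = -107*0 = 0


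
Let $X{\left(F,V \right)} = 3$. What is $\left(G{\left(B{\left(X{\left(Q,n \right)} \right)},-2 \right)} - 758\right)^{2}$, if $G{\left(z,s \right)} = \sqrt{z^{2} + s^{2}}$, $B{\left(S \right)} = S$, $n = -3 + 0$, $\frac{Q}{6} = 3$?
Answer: $\left(758 - \sqrt{13}\right)^{2} \approx 5.6911 \cdot 10^{5}$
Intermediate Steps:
$Q = 18$ ($Q = 6 \cdot 3 = 18$)
$n = -3$
$G{\left(z,s \right)} = \sqrt{s^{2} + z^{2}}$
$\left(G{\left(B{\left(X{\left(Q,n \right)} \right)},-2 \right)} - 758\right)^{2} = \left(\sqrt{\left(-2\right)^{2} + 3^{2}} - 758\right)^{2} = \left(\sqrt{4 + 9} - 758\right)^{2} = \left(\sqrt{13} - 758\right)^{2} = \left(-758 + \sqrt{13}\right)^{2}$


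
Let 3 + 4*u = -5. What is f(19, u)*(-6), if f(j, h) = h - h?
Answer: 0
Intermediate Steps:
u = -2 (u = -3/4 + (1/4)*(-5) = -3/4 - 5/4 = -2)
f(j, h) = 0
f(19, u)*(-6) = 0*(-6) = 0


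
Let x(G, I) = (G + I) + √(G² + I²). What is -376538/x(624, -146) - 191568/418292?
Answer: 4703215562359/4763509296 - 188269*√102673/45552 ≈ -337.00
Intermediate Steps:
x(G, I) = G + I + √(G² + I²)
-376538/x(624, -146) - 191568/418292 = -376538/(624 - 146 + √(624² + (-146)²)) - 191568/418292 = -376538/(624 - 146 + √(389376 + 21316)) - 191568*1/418292 = -376538/(624 - 146 + √410692) - 47892/104573 = -376538/(624 - 146 + 2*√102673) - 47892/104573 = -376538/(478 + 2*√102673) - 47892/104573 = -47892/104573 - 376538/(478 + 2*√102673)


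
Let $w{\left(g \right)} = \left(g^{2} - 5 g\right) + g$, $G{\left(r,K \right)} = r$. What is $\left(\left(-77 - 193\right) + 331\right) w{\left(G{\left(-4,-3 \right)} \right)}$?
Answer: $1952$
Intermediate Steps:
$w{\left(g \right)} = g^{2} - 4 g$
$\left(\left(-77 - 193\right) + 331\right) w{\left(G{\left(-4,-3 \right)} \right)} = \left(\left(-77 - 193\right) + 331\right) \left(- 4 \left(-4 - 4\right)\right) = \left(-270 + 331\right) \left(\left(-4\right) \left(-8\right)\right) = 61 \cdot 32 = 1952$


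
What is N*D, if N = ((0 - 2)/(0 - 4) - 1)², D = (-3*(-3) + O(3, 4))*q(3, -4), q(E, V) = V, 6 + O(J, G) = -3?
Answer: 0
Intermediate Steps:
O(J, G) = -9 (O(J, G) = -6 - 3 = -9)
D = 0 (D = (-3*(-3) - 9)*(-4) = (9 - 9)*(-4) = 0*(-4) = 0)
N = ¼ (N = (-2/(-4) - 1)² = (-2*(-¼) - 1)² = (½ - 1)² = (-½)² = ¼ ≈ 0.25000)
N*D = (¼)*0 = 0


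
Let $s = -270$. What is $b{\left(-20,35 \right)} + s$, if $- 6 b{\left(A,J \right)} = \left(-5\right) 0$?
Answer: $-270$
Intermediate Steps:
$b{\left(A,J \right)} = 0$ ($b{\left(A,J \right)} = - \frac{\left(-5\right) 0}{6} = \left(- \frac{1}{6}\right) 0 = 0$)
$b{\left(-20,35 \right)} + s = 0 - 270 = -270$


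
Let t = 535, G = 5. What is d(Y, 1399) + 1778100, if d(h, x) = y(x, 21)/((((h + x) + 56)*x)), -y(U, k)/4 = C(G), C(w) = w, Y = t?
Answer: 495024818098/278401 ≈ 1.7781e+6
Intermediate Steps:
Y = 535
y(U, k) = -20 (y(U, k) = -4*5 = -20)
d(h, x) = -20/(x*(56 + h + x)) (d(h, x) = -20*1/(x*((h + x) + 56)) = -20*1/(x*(56 + h + x)) = -20/(x*(56 + h + x)))
d(Y, 1399) + 1778100 = -20/(1399*(56 + 535 + 1399)) + 1778100 = -20*1/1399/1990 + 1778100 = -20*1/1399*1/1990 + 1778100 = -2/278401 + 1778100 = 495024818098/278401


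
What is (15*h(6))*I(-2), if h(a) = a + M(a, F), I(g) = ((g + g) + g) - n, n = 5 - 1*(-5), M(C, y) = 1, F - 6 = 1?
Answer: -1680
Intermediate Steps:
F = 7 (F = 6 + 1 = 7)
n = 10 (n = 5 + 5 = 10)
I(g) = -10 + 3*g (I(g) = ((g + g) + g) - 1*10 = (2*g + g) - 10 = 3*g - 10 = -10 + 3*g)
h(a) = 1 + a (h(a) = a + 1 = 1 + a)
(15*h(6))*I(-2) = (15*(1 + 6))*(-10 + 3*(-2)) = (15*7)*(-10 - 6) = 105*(-16) = -1680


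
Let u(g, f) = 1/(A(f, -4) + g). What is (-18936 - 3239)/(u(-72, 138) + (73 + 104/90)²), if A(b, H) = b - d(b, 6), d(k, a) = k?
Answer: -359235000/89084327 ≈ -4.0325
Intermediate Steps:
A(b, H) = 0 (A(b, H) = b - b = 0)
u(g, f) = 1/g (u(g, f) = 1/(0 + g) = 1/g)
(-18936 - 3239)/(u(-72, 138) + (73 + 104/90)²) = (-18936 - 3239)/(1/(-72) + (73 + 104/90)²) = -22175/(-1/72 + (73 + 104*(1/90))²) = -22175/(-1/72 + (73 + 52/45)²) = -22175/(-1/72 + (3337/45)²) = -22175/(-1/72 + 11135569/2025) = -22175/89084327/16200 = -22175*16200/89084327 = -359235000/89084327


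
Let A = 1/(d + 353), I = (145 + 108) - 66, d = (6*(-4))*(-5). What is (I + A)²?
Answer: 7823756304/223729 ≈ 34970.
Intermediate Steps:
d = 120 (d = -24*(-5) = 120)
I = 187 (I = 253 - 66 = 187)
A = 1/473 (A = 1/(120 + 353) = 1/473 ≈ 0.0021142)
(I + A)² = (187 + 1/473)² = (88452/473)² = 7823756304/223729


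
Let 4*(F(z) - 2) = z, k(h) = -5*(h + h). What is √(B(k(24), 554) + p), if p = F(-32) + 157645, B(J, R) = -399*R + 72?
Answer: I*√63335 ≈ 251.66*I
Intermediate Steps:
k(h) = -10*h
B(J, R) = 72 - 399*R
F(z) = 2 + z/4
p = 157639 (p = (2 + (¼)*(-32)) + 157645 = (2 - 8) + 157645 = -6 + 157645 = 157639)
√(B(k(24), 554) + p) = √((72 - 399*554) + 157639) = √((72 - 221046) + 157639) = √(-220974 + 157639) = √(-63335) = I*√63335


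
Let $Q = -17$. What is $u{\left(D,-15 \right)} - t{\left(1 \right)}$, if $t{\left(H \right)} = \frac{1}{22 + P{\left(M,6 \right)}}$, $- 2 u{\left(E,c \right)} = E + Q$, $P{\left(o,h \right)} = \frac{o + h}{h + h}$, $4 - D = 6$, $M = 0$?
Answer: $\frac{851}{90} \approx 9.4556$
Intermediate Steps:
$D = -2$ ($D = 4 - 6 = -2$)
$P{\left(o,h \right)} = \frac{h + o}{2 h}$
$u{\left(E,c \right)} = \frac{17}{2} - \frac{E}{2}$ ($u{\left(E,c \right)} = - \frac{E - 17}{2} = - \frac{-17 + E}{2} = \frac{17}{2} - \frac{E}{2}$)
$t{\left(H \right)} = \frac{2}{45}$ ($t{\left(H \right)} = \frac{1}{22 + \frac{6 + 0}{2 \cdot 6}} = \frac{1}{22 + \frac{1}{2} \cdot \frac{1}{6} \cdot 6} = \frac{1}{22 + \frac{1}{2}} = \frac{1}{\frac{45}{2}} = \frac{2}{45}$)
$u{\left(D,-15 \right)} - t{\left(1 \right)} = \left(\frac{17}{2} - -1\right) - \frac{2}{45} = \left(\frac{17}{2} + 1\right) - \frac{2}{45} = \frac{19}{2} - \frac{2}{45} = \frac{851}{90}$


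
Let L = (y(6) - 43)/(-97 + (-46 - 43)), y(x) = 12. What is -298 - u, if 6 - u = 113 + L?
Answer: -1145/6 ≈ -190.83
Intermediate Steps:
L = ⅙ (L = (12 - 43)/(-97 + (-46 - 43)) = -31/(-97 - 89) = -31/(-186) = -31*(-1/186) = ⅙ ≈ 0.16667)
u = -643/6 (u = 6 - (113 + ⅙) = 6 - 1*679/6 = 6 - 679/6 = -643/6 ≈ -107.17)
-298 - u = -298 - 1*(-643/6) = -298 + 643/6 = -1145/6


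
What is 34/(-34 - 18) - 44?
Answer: -1161/26 ≈ -44.654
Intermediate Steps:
34/(-34 - 18) - 44 = 34/(-52) - 44 = 34*(-1/52) - 44 = -17/26 - 44 = -1161/26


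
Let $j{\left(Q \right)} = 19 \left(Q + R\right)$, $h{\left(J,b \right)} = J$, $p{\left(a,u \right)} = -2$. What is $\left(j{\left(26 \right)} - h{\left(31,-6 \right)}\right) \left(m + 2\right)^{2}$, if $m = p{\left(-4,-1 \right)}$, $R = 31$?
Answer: $0$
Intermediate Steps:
$m = -2$
$j{\left(Q \right)} = 589 + 19 Q$ ($j{\left(Q \right)} = 19 \left(Q + 31\right) = 19 \left(31 + Q\right) = 589 + 19 Q$)
$\left(j{\left(26 \right)} - h{\left(31,-6 \right)}\right) \left(m + 2\right)^{2} = \left(\left(589 + 19 \cdot 26\right) - 31\right) \left(-2 + 2\right)^{2} = \left(\left(589 + 494\right) - 31\right) 0^{2} = \left(1083 - 31\right) 0 = 1052 \cdot 0 = 0$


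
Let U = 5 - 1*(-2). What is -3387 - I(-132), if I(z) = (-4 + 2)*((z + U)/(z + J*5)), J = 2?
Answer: -206482/61 ≈ -3384.9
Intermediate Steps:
U = 7 (U = 5 + 2 = 7)
I(z) = -2*(7 + z)/(10 + z) (I(z) = (-4 + 2)*((z + 7)/(z + 2*5)) = -2*(7 + z)/(z + 10) = -2*(7 + z)/(10 + z))
-3387 - I(-132) = -3387 - 2*(-7 - 1*(-132))/(10 - 132) = -3387 - 2*(-7 + 132)/(-122) = -3387 - 2*(-1)*125/122 = -3387 - 1*(-125/61) = -3387 + 125/61 = -206482/61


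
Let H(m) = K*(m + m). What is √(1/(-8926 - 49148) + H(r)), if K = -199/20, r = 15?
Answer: I*√251679504165/29037 ≈ 17.277*I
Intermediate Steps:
K = -199/20 (K = -199*1/20 = -199/20 ≈ -9.9500)
H(m) = -199*m/10 (H(m) = -199*(m + m)/20 = -199*m/10)
√(1/(-8926 - 49148) + H(r)) = √(1/(-8926 - 49148) - 199/10*15) = √(1/(-58074) - 597/2) = √(-1/58074 - 597/2) = √(-8667545/29037) = I*√251679504165/29037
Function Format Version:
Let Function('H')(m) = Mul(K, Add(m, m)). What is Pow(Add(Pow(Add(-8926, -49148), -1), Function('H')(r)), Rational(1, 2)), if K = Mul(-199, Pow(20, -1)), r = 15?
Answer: Mul(Rational(1, 29037), I, Pow(251679504165, Rational(1, 2))) ≈ Mul(17.277, I)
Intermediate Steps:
K = Rational(-199, 20) (K = Mul(-199, Rational(1, 20)) = Rational(-199, 20) ≈ -9.9500)
Function('H')(m) = Mul(Rational(-199, 10), m) (Function('H')(m) = Mul(Rational(-199, 20), Add(m, m)) = Mul(Rational(-199, 20), Mul(2, m)) = Mul(Rational(-199, 10), m))
Pow(Add(Pow(Add(-8926, -49148), -1), Function('H')(r)), Rational(1, 2)) = Pow(Add(Pow(Add(-8926, -49148), -1), Mul(Rational(-199, 10), 15)), Rational(1, 2)) = Pow(Add(Pow(-58074, -1), Rational(-597, 2)), Rational(1, 2)) = Pow(Add(Rational(-1, 58074), Rational(-597, 2)), Rational(1, 2)) = Pow(Rational(-8667545, 29037), Rational(1, 2)) = Mul(Rational(1, 29037), I, Pow(251679504165, Rational(1, 2)))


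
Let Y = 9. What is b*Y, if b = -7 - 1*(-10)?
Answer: 27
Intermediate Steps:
b = 3 (b = -7 + 10 = 3)
b*Y = 3*9 = 27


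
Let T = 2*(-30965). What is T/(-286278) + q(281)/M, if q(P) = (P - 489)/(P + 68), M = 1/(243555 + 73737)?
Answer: -9446695987519/49955511 ≈ -1.8910e+5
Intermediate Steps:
M = 1/317292 ≈ 3.1517e-6
T = -61930
q(P) = (-489 + P)/(68 + P)
T/(-286278) + q(281)/M = -61930/(-286278) + ((-489 + 281)/(68 + 281))/(1/317292) = -61930*(-1/286278) + (-208/349)*317292 = 30965/143139 + ((1/349)*(-208))*317292 = 30965/143139 - 208/349*317292 = 30965/143139 - 65996736/349 = -9446695987519/49955511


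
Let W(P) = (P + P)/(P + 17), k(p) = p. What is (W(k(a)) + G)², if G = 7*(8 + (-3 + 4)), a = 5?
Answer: 487204/121 ≈ 4026.5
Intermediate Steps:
G = 63 (G = 7*(8 + 1) = 7*9 = 63)
W(P) = 2*P/(17 + P) (W(P) = (2*P)/(17 + P) = 2*P/(17 + P))
(W(k(a)) + G)² = (2*5/(17 + 5) + 63)² = (2*5/22 + 63)² = (2*5*(1/22) + 63)² = (5/11 + 63)² = (698/11)² = 487204/121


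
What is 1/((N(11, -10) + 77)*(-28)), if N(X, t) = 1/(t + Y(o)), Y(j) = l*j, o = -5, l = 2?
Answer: -5/10773 ≈ -0.00046412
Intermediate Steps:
Y(j) = 2*j
N(X, t) = 1/(-10 + t) (N(X, t) = 1/(t + 2*(-5)) = 1/(t - 10) = 1/(-10 + t))
1/((N(11, -10) + 77)*(-28)) = 1/((1/(-10 - 10) + 77)*(-28)) = 1/((1/(-20) + 77)*(-28)) = 1/((-1/20 + 77)*(-28)) = 1/((1539/20)*(-28)) = 1/(-10773/5) = -5/10773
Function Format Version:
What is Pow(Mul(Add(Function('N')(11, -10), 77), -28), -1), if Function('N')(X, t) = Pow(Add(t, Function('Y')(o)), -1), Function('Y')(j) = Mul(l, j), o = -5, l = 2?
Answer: Rational(-5, 10773) ≈ -0.00046412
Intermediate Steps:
Function('Y')(j) = Mul(2, j)
Function('N')(X, t) = Pow(Add(-10, t), -1) (Function('N')(X, t) = Pow(Add(t, Mul(2, -5)), -1) = Pow(Add(t, -10), -1) = Pow(Add(-10, t), -1))
Pow(Mul(Add(Function('N')(11, -10), 77), -28), -1) = Pow(Mul(Add(Pow(Add(-10, -10), -1), 77), -28), -1) = Pow(Mul(Add(Pow(-20, -1), 77), -28), -1) = Pow(Mul(Add(Rational(-1, 20), 77), -28), -1) = Pow(Mul(Rational(1539, 20), -28), -1) = Pow(Rational(-10773, 5), -1) = Rational(-5, 10773)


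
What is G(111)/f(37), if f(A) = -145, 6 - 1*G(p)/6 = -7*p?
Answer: -162/5 ≈ -32.400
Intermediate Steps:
G(p) = 36 + 42*p (G(p) = 36 - (-42)*p = 36 + 42*p)
G(111)/f(37) = (36 + 42*111)/(-145) = (36 + 4662)*(-1/145) = 4698*(-1/145) = -162/5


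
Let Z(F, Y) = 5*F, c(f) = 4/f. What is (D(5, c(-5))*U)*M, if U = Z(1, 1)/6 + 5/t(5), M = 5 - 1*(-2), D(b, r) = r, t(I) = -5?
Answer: 14/15 ≈ 0.93333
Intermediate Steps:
M = 7 (M = 5 + 2 = 7)
U = -⅙ (U = (5*1)/6 + 5/(-5) = 5*(⅙) + 5*(-⅕) = ⅚ - 1 = -⅙ ≈ -0.16667)
(D(5, c(-5))*U)*M = ((4/(-5))*(-⅙))*7 = ((4*(-⅕))*(-⅙))*7 = -⅘*(-⅙)*7 = (2/15)*7 = 14/15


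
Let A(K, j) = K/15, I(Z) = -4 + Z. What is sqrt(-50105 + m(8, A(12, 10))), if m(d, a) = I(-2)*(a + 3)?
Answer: I*sqrt(1253195)/5 ≈ 223.89*I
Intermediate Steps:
A(K, j) = K/15 (A(K, j) = K*(1/15) = K/15)
m(d, a) = -18 - 6*a (m(d, a) = (-4 - 2)*(a + 3) = -6*(3 + a) = -18 - 6*a)
sqrt(-50105 + m(8, A(12, 10))) = sqrt(-50105 + (-18 - 2*12/5)) = sqrt(-50105 + (-18 - 6*4/5)) = sqrt(-50105 + (-18 - 24/5)) = sqrt(-50105 - 114/5) = sqrt(-250639/5) = I*sqrt(1253195)/5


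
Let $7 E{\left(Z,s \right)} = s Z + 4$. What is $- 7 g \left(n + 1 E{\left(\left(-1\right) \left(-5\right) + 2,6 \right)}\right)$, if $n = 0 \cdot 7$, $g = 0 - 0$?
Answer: $0$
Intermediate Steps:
$E{\left(Z,s \right)} = \frac{4}{7} + \frac{Z s}{7}$ ($E{\left(Z,s \right)} = \frac{s Z + 4}{7} = \frac{Z s + 4}{7} = \frac{4 + Z s}{7} = \frac{4}{7} + \frac{Z s}{7}$)
$g = 0$ ($g = 0 + 0 = 0$)
$n = 0$
$- 7 g \left(n + 1 E{\left(\left(-1\right) \left(-5\right) + 2,6 \right)}\right) = \left(-7\right) 0 \left(0 + 1 \left(\frac{4}{7} + \frac{1}{7} \left(\left(-1\right) \left(-5\right) + 2\right) 6\right)\right) = 0 \left(0 + 1 \left(\frac{4}{7} + \frac{1}{7} \left(5 + 2\right) 6\right)\right) = 0 \left(0 + 1 \left(\frac{4}{7} + \frac{1}{7} \cdot 7 \cdot 6\right)\right) = 0 \left(0 + 1 \left(\frac{4}{7} + 6\right)\right) = 0 \left(0 + 1 \cdot \frac{46}{7}\right) = 0 \left(0 + \frac{46}{7}\right) = 0 \cdot \frac{46}{7} = 0$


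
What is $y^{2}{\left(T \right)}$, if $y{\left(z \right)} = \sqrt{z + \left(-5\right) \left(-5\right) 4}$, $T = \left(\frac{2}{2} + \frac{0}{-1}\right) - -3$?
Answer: $104$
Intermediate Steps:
$T = 4$ ($T = \left(2 \cdot \frac{1}{2} + 0 \left(-1\right)\right) + 3 = \left(1 + 0\right) + 3 = 1 + 3 = 4$)
$y{\left(z \right)} = \sqrt{100 + z}$ ($y{\left(z \right)} = \sqrt{z + 25 \cdot 4} = \sqrt{z + 100} = \sqrt{100 + z}$)
$y^{2}{\left(T \right)} = \left(\sqrt{100 + 4}\right)^{2} = \left(\sqrt{104}\right)^{2} = \left(2 \sqrt{26}\right)^{2} = 104$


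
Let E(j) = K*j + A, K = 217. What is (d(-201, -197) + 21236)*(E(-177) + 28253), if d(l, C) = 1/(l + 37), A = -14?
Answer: -17709544755/82 ≈ -2.1597e+8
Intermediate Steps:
d(l, C) = 1/(37 + l)
E(j) = -14 + 217*j (E(j) = 217*j - 14 = -14 + 217*j)
(d(-201, -197) + 21236)*(E(-177) + 28253) = (1/(37 - 201) + 21236)*((-14 + 217*(-177)) + 28253) = (1/(-164) + 21236)*((-14 - 38409) + 28253) = (-1/164 + 21236)*(-38423 + 28253) = (3482703/164)*(-10170) = -17709544755/82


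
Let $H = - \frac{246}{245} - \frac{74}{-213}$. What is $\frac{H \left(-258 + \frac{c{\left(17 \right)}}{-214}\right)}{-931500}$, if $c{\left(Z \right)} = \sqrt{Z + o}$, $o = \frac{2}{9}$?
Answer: $- \frac{736762}{4050860625} - \frac{8567 \sqrt{155}}{7801957563750} \approx -0.00018189$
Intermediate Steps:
$o = \frac{2}{9}$ ($o = 2 \cdot \frac{1}{9} = \frac{2}{9} \approx 0.22222$)
$c{\left(Z \right)} = \sqrt{\frac{2}{9} + Z}$ ($c{\left(Z \right)} = \sqrt{Z + \frac{2}{9}} = \sqrt{\frac{2}{9} + Z}$)
$H = - \frac{34268}{52185}$ ($H = \left(-246\right) \frac{1}{245} - - \frac{74}{213} = - \frac{246}{245} + \frac{74}{213} = - \frac{34268}{52185} \approx -0.65666$)
$\frac{H \left(-258 + \frac{c{\left(17 \right)}}{-214}\right)}{-931500} = \frac{\left(- \frac{34268}{52185}\right) \left(-258 + \frac{\frac{1}{3} \sqrt{2 + 9 \cdot 17}}{-214}\right)}{-931500} = - \frac{34268 \left(-258 + \frac{\sqrt{2 + 153}}{3} \left(- \frac{1}{214}\right)\right)}{52185} \left(- \frac{1}{931500}\right) = - \frac{34268 \left(-258 + \frac{\sqrt{155}}{3} \left(- \frac{1}{214}\right)\right)}{52185} \left(- \frac{1}{931500}\right) = - \frac{34268 \left(-258 - \frac{\sqrt{155}}{642}\right)}{52185} \left(- \frac{1}{931500}\right) = \left(\frac{2947048}{17395} + \frac{17134 \sqrt{155}}{16751385}\right) \left(- \frac{1}{931500}\right) = - \frac{736762}{4050860625} - \frac{8567 \sqrt{155}}{7801957563750}$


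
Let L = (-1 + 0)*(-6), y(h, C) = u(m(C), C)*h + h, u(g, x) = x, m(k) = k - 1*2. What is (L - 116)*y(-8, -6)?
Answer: -4400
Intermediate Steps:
m(k) = -2 + k (m(k) = k - 2 = -2 + k)
y(h, C) = h + C*h (y(h, C) = C*h + h = h + C*h)
L = 6 (L = -1*(-6) = 6)
(L - 116)*y(-8, -6) = (6 - 116)*(-8*(1 - 6)) = -(-880)*(-5) = -110*40 = -4400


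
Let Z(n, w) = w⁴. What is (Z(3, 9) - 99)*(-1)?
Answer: -6462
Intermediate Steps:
(Z(3, 9) - 99)*(-1) = (9⁴ - 99)*(-1) = (6561 - 99)*(-1) = 6462*(-1) = -6462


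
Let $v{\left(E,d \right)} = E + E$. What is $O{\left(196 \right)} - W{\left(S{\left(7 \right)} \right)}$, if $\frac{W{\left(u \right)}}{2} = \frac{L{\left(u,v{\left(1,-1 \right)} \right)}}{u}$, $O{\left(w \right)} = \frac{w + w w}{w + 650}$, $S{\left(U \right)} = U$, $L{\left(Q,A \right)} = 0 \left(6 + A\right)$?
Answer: $\frac{19306}{423} \approx 45.641$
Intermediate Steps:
$v{\left(E,d \right)} = 2 E$
$L{\left(Q,A \right)} = 0$
$O{\left(w \right)} = \frac{w + w^{2}}{650 + w}$
$W{\left(u \right)} = 0$ ($W{\left(u \right)} = 2 \frac{0}{u} = 2 \cdot 0 = 0$)
$O{\left(196 \right)} - W{\left(S{\left(7 \right)} \right)} = \frac{196 \left(1 + 196\right)}{650 + 196} - 0 = 196 \cdot \frac{1}{846} \cdot 197 + 0 = \frac{19306}{423} + 0 = \frac{19306}{423}$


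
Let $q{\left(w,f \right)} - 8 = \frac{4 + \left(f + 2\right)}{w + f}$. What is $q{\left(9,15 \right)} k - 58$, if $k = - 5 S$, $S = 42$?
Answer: $- \frac{7687}{4} \approx -1921.8$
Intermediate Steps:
$q{\left(w,f \right)} = 8 + \frac{6 + f}{f + w}$ ($q{\left(w,f \right)} = 8 + \frac{4 + \left(f + 2\right)}{w + f} = 8 + \frac{4 + \left(2 + f\right)}{f + w} = 8 + \frac{6 + f}{f + w}$)
$k = -210$ ($k = \left(-5\right) 42 = -210$)
$q{\left(9,15 \right)} k - 58 = \frac{6 + 8 \cdot 9 + 9 \cdot 15}{15 + 9} \left(-210\right) - 58 = \frac{6 + 72 + 135}{24} \left(-210\right) - 58 = \frac{1}{24} \cdot 213 \left(-210\right) - 58 = \frac{71}{8} \left(-210\right) - 58 = - \frac{7455}{4} - 58 = - \frac{7687}{4}$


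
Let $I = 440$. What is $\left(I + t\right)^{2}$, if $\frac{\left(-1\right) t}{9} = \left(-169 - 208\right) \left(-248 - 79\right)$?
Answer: $1230038483041$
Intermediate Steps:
$t = -1109511$ ($t = - 9 \left(-169 - 208\right) \left(-248 - 79\right) = - 9 \left(\left(-377\right) \left(-327\right)\right) = \left(-9\right) 123279 = -1109511$)
$\left(I + t\right)^{2} = \left(440 - 1109511\right)^{2} = \left(-1109071\right)^{2} = 1230038483041$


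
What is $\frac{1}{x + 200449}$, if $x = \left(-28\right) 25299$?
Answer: $- \frac{1}{507923} \approx -1.9688 \cdot 10^{-6}$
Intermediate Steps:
$x = -708372$
$\frac{1}{x + 200449} = \frac{1}{-708372 + 200449} = \frac{1}{-507923} = - \frac{1}{507923}$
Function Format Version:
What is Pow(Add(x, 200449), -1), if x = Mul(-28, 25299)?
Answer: Rational(-1, 507923) ≈ -1.9688e-6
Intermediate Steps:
x = -708372
Pow(Add(x, 200449), -1) = Pow(Add(-708372, 200449), -1) = Pow(-507923, -1) = Rational(-1, 507923)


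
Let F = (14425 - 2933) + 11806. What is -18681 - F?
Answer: -41979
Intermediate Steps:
F = 23298 (F = 11492 + 11806 = 23298)
-18681 - F = -18681 - 1*23298 = -18681 - 23298 = -41979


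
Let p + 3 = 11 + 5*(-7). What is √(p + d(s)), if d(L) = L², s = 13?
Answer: √142 ≈ 11.916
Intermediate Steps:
p = -27 (p = -3 + (11 + 5*(-7)) = -3 + (11 - 35) = -3 - 24 = -27)
√(p + d(s)) = √(-27 + 13²) = √(-27 + 169) = √142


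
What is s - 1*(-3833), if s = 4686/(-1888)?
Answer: 3616009/944 ≈ 3830.5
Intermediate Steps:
s = -2343/944 (s = 4686*(-1/1888) = -2343/944 ≈ -2.4820)
s - 1*(-3833) = -2343/944 - 1*(-3833) = -2343/944 + 3833 = 3616009/944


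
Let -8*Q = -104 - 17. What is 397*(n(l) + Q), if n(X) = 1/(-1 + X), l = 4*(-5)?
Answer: 1005601/168 ≈ 5985.7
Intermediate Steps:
l = -20
Q = 121/8 (Q = -(-104 - 17)/8 = -⅛*(-121) = 121/8 ≈ 15.125)
397*(n(l) + Q) = 397*(1/(-1 - 20) + 121/8) = 397*(1/(-21) + 121/8) = 397*(-1/21 + 121/8) = 397*(2533/168) = 1005601/168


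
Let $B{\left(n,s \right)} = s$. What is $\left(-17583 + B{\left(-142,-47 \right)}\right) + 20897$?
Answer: $3267$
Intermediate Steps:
$\left(-17583 + B{\left(-142,-47 \right)}\right) + 20897 = \left(-17583 - 47\right) + 20897 = -17630 + 20897 = 3267$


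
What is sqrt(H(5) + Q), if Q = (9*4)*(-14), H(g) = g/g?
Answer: I*sqrt(503) ≈ 22.428*I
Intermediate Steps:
H(g) = 1
Q = -504 (Q = 36*(-14) = -504)
sqrt(H(5) + Q) = sqrt(1 - 504) = sqrt(-503) = I*sqrt(503)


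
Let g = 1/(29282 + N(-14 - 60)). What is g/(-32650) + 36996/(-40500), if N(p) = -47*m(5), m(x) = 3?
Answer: -117333264253/128446242750 ≈ -0.91348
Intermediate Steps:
N(p) = -141 (N(p) = -47*3 = -141)
g = 1/29141 (g = 1/(29282 - 141) = 1/29141 ≈ 3.4316e-5)
g/(-32650) + 36996/(-40500) = (1/29141)/(-32650) + 36996/(-40500) = (1/29141)*(-1/32650) + 36996*(-1/40500) = -1/951453650 - 3083/3375 = -117333264253/128446242750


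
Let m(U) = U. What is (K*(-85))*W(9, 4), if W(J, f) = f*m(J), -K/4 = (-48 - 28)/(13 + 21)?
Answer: -27360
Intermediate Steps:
K = 152/17 (K = -4*(-48 - 28)/(13 + 21) = -(-304)/34 = -4*(-38/17) = 152/17 ≈ 8.9412)
W(J, f) = J*f (W(J, f) = f*J = J*f)
(K*(-85))*W(9, 4) = ((152/17)*(-85))*(9*4) = -760*36 = -27360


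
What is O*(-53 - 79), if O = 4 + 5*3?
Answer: -2508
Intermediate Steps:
O = 19 (O = 4 + 15 = 19)
O*(-53 - 79) = 19*(-53 - 79) = 19*(-132) = -2508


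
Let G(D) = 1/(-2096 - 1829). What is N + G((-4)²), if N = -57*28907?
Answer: -6467218576/3925 ≈ -1.6477e+6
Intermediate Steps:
N = -1647699
G(D) = -1/3925 (G(D) = 1/(-3925) = -1/3925)
N + G((-4)²) = -1647699 - 1/3925 = -6467218576/3925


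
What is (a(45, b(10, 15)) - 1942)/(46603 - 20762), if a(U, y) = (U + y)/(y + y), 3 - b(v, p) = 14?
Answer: -21379/284251 ≈ -0.075212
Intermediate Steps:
b(v, p) = -11 (b(v, p) = 3 - 1*14 = 3 - 14 = -11)
a(U, y) = (U + y)/(2*y) (a(U, y) = (U + y)/((2*y)) = (U + y)*(1/(2*y)) = (U + y)/(2*y))
(a(45, b(10, 15)) - 1942)/(46603 - 20762) = ((½)*(45 - 11)/(-11) - 1942)/(46603 - 20762) = ((½)*(-1/11)*34 - 1942)/25841 = (-17/11 - 1942)*(1/25841) = -21379/11*1/25841 = -21379/284251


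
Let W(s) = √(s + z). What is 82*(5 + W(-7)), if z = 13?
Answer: 410 + 82*√6 ≈ 610.86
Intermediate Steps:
W(s) = √(13 + s) (W(s) = √(s + 13) = √(13 + s))
82*(5 + W(-7)) = 82*(5 + √(13 - 7)) = 82*(5 + √6) = 410 + 82*√6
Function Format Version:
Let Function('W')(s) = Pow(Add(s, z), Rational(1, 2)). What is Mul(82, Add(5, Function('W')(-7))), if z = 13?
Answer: Add(410, Mul(82, Pow(6, Rational(1, 2)))) ≈ 610.86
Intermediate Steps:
Function('W')(s) = Pow(Add(13, s), Rational(1, 2)) (Function('W')(s) = Pow(Add(s, 13), Rational(1, 2)) = Pow(Add(13, s), Rational(1, 2)))
Mul(82, Add(5, Function('W')(-7))) = Mul(82, Add(5, Pow(Add(13, -7), Rational(1, 2)))) = Mul(82, Add(5, Pow(6, Rational(1, 2)))) = Add(410, Mul(82, Pow(6, Rational(1, 2))))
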